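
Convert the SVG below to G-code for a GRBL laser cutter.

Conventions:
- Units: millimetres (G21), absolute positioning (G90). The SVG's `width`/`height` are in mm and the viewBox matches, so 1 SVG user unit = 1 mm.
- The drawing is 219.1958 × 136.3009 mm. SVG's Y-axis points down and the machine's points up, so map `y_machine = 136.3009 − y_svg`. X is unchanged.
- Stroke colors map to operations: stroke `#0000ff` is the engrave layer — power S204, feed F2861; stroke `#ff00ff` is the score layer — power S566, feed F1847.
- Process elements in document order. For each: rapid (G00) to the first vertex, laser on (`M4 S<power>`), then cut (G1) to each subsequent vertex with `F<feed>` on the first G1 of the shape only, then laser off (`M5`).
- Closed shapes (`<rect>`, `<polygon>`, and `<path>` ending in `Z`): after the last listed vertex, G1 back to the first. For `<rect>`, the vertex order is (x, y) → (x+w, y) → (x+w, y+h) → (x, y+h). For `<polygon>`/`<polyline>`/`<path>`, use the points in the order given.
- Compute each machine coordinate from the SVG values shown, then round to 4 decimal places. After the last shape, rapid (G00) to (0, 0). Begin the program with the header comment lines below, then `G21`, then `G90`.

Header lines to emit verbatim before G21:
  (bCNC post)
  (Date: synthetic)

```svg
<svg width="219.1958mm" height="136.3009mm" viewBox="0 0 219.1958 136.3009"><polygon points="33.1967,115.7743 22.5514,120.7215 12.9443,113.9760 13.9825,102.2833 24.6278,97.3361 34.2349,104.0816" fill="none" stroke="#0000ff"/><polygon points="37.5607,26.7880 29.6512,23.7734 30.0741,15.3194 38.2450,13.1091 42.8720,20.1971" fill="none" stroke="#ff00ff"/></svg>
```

viewBox `0 0 219.1958 136.3009` with mm width/height → 1 unit = 1 mm. Flip: y_m = 136.3009 − y_svg.

**Shape 1** — `<polygon>` regular polygon, stroke `#0000ff` → engrave (S204, F2861). Machine vertices: (33.1967,20.5266) → (22.5514,15.5794) → (12.9443,22.3249) → (13.9825,34.0176) → (24.6278,38.9648) → (34.2349,32.2193) → (33.1967,20.5266). Closed: final G1 returns to the first vertex.

**Shape 2** — `<polygon>` regular polygon, stroke `#ff00ff` → score (S566, F1847). Machine vertices: (37.5607,109.5129) → (29.6512,112.5275) → (30.0741,120.9815) → (38.2450,123.1918) → (42.8720,116.1038) → (37.5607,109.5129). Closed: final G1 returns to the first vertex.

(bCNC post)
(Date: synthetic)
G21
G90
G00 X33.1967 Y20.5266
M4 S204
G1 X22.5514 Y15.5794 F2861
G1 X12.9443 Y22.3249
G1 X13.9825 Y34.0176
G1 X24.6278 Y38.9648
G1 X34.2349 Y32.2193
G1 X33.1967 Y20.5266
M5
G00 X37.5607 Y109.5129
M4 S566
G1 X29.6512 Y112.5275 F1847
G1 X30.0741 Y120.9815
G1 X38.2450 Y123.1918
G1 X42.8720 Y116.1038
G1 X37.5607 Y109.5129
M5
G00 X0.0000 Y0.0000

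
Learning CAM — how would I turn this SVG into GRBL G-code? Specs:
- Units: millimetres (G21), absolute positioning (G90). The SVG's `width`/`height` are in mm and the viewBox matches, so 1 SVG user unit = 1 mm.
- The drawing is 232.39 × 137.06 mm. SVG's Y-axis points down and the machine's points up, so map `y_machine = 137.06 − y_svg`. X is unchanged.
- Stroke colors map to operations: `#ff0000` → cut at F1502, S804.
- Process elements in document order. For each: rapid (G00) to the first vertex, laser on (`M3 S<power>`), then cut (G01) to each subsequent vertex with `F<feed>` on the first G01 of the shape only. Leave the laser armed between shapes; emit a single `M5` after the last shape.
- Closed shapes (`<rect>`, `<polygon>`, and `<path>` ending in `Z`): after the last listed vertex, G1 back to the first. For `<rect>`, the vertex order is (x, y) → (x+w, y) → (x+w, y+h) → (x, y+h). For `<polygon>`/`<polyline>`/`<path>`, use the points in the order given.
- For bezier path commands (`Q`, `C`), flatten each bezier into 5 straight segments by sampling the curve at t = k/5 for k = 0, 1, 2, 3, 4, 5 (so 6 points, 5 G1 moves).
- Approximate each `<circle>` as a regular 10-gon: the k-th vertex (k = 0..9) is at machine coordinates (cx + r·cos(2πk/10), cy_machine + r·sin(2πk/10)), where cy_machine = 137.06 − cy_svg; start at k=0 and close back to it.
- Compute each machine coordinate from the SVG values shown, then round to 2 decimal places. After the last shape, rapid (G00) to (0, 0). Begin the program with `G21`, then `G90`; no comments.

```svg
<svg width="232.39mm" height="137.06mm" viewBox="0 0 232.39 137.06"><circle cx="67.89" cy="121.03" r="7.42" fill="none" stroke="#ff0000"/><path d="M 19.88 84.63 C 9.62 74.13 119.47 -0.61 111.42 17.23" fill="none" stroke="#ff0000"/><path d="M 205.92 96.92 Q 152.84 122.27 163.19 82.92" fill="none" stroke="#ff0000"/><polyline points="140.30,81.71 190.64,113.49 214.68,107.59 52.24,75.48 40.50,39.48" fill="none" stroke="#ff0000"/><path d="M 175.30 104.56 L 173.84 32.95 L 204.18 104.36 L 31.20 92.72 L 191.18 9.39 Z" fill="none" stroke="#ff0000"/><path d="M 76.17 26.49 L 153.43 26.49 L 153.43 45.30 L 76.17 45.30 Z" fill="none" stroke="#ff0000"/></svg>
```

G21
G90
G00 X75.31 Y16.03
M3 S804
G01 X73.89 Y20.39 F1502
G01 X70.18 Y23.09
G01 X65.60 Y23.09
G01 X61.89 Y20.39
G01 X60.47 Y16.03
G01 X61.89 Y11.67
G01 X65.60 Y8.97
G01 X70.18 Y8.97
G01 X73.89 Y11.67
G01 X75.31 Y16.03
G00 X19.88 Y52.43
M3 S804
G01 X26.23 Y65.18 F1502
G01 X49.99 Y85.83
G01 X79.72 Y106.84
G01 X104.01 Y120.68
G01 X111.42 Y119.83
G00 X205.92 Y40.14
M3 S804
G01 X187.23 Y32.59 F1502
G01 X173.60 Y30.21
G01 X165.06 Y33.01
G01 X161.59 Y40.99
G01 X163.19 Y54.14
G00 X140.30 Y55.35
M3 S804
G01 X190.64 Y23.57 F1502
G01 X214.68 Y29.47
G01 X52.24 Y61.58
G01 X40.50 Y97.58
G00 X175.30 Y32.50
M3 S804
G01 X173.84 Y104.11 F1502
G01 X204.18 Y32.70
G01 X31.20 Y44.34
G01 X191.18 Y127.67
G01 X175.30 Y32.50
G00 X76.17 Y110.57
M3 S804
G01 X153.43 Y110.57 F1502
G01 X153.43 Y91.76
G01 X76.17 Y91.76
G01 X76.17 Y110.57
M5
G00 X0.00 Y0.00

1 u = 1 mm; y_m = 137.06 − y.

[1] `<circle>` circle, #ff0000→cut S804 F1502: (75.31,16.03) → (73.89,20.39) → (70.18,23.09) → (65.60,23.09) → (61.89,20.39) → (60.47,16.03) → (61.89,11.67) → (65.60,8.97) → (70.18,8.97) → (73.89,11.67) → (75.31,16.03) (closed)

[2] `<path>` cubic bezier, #ff0000→cut S804 F1502: (19.88,52.43) → (26.23,65.18) → (49.99,85.83) → (79.72,106.84) → (104.01,120.68) → (111.42,119.83)

[3] `<path>` quadratic bezier, #ff0000→cut S804 F1502: (205.92,40.14) → (187.23,32.59) → (173.60,30.21) → (165.06,33.01) → (161.59,40.99) → (163.19,54.14)

[4] `<polyline>` open polyline, #ff0000→cut S804 F1502: (140.30,55.35) → (190.64,23.57) → (214.68,29.47) → (52.24,61.58) → (40.50,97.58)

[5] `<path>` closed polygon, #ff0000→cut S804 F1502: (175.30,32.50) → (173.84,104.11) → (204.18,32.70) → (31.20,44.34) → (191.18,127.67) → (175.30,32.50) (closed)

[6] `<path>` rectangle, #ff0000→cut S804 F1502: (76.17,110.57) → (153.43,110.57) → (153.43,91.76) → (76.17,91.76) → (76.17,110.57) (closed)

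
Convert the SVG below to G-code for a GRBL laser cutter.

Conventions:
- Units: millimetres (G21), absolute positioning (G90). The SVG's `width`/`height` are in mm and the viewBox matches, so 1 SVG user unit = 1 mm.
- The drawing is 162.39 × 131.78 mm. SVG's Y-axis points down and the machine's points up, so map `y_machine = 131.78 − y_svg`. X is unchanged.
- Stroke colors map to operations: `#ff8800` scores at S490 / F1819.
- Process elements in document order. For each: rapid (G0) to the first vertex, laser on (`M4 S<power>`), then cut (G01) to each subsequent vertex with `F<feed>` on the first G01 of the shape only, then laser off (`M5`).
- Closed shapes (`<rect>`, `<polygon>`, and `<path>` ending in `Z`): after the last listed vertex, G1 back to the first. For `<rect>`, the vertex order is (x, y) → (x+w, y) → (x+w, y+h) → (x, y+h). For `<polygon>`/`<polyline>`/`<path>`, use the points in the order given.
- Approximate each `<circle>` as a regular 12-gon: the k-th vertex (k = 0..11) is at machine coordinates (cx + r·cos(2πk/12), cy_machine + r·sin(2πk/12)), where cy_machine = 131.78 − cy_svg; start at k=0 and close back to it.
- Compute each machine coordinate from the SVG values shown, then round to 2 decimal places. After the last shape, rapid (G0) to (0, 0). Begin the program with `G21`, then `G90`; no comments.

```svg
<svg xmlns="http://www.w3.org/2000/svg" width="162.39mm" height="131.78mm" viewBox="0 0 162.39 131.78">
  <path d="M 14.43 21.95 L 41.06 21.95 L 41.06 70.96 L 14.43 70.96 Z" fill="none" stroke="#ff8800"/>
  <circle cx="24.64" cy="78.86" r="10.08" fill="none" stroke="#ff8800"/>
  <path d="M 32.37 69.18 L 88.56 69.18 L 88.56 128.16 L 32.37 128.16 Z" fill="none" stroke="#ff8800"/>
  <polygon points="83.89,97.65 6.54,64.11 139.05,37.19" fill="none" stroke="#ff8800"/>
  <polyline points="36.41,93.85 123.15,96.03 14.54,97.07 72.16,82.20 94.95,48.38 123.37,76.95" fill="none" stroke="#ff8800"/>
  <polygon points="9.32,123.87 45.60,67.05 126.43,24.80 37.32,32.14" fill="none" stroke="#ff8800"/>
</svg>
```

G21
G90
G0 X14.43 Y109.83
M4 S490
G01 X41.06 Y109.83 F1819
G01 X41.06 Y60.82
G01 X14.43 Y60.82
G01 X14.43 Y109.83
M5
G0 X34.72 Y52.92
M4 S490
G01 X33.37 Y57.96 F1819
G01 X29.68 Y61.65
G01 X24.64 Y63.00
G01 X19.60 Y61.65
G01 X15.91 Y57.96
G01 X14.56 Y52.92
G01 X15.91 Y47.88
G01 X19.60 Y44.19
G01 X24.64 Y42.84
G01 X29.68 Y44.19
G01 X33.37 Y47.88
G01 X34.72 Y52.92
M5
G0 X32.37 Y62.60
M4 S490
G01 X88.56 Y62.60 F1819
G01 X88.56 Y3.62
G01 X32.37 Y3.62
G01 X32.37 Y62.60
M5
G0 X83.89 Y34.13
M4 S490
G01 X6.54 Y67.67 F1819
G01 X139.05 Y94.59
G01 X83.89 Y34.13
M5
G0 X36.41 Y37.93
M4 S490
G01 X123.15 Y35.75 F1819
G01 X14.54 Y34.71
G01 X72.16 Y49.58
G01 X94.95 Y83.40
G01 X123.37 Y54.83
M5
G0 X9.32 Y7.91
M4 S490
G01 X45.60 Y64.73 F1819
G01 X126.43 Y106.98
G01 X37.32 Y99.64
G01 X9.32 Y7.91
M5
G0 X0.00 Y0.00

Since the viewBox matches the mm dimensions, user units are millimetres directly. The only transform is the Y-flip y_m = 131.78 − y_svg.

Shape 1 is a rectangle drawn with `<path>`. Its stroke #ff8800 means score at S490, F1819. After flipping Y the toolpath is (14.43,109.83) → (41.06,109.83) → (41.06,60.82) → (14.43,60.82) → (14.43,109.83), returning to the start.

Shape 2 is a circle drawn with `<circle>`. Its stroke #ff8800 means score at S490, F1819. After flipping Y the toolpath is (34.72,52.92) → (33.37,57.96) → (29.68,61.65) → (24.64,63.00) → (19.60,61.65) → (15.91,57.96) → (14.56,52.92) → (15.91,47.88) → (19.60,44.19) → (24.64,42.84) → (29.68,44.19) → (33.37,47.88) → (34.72,52.92), returning to the start.

Shape 3 is a rectangle drawn with `<path>`. Its stroke #ff8800 means score at S490, F1819. After flipping Y the toolpath is (32.37,62.60) → (88.56,62.60) → (88.56,3.62) → (32.37,3.62) → (32.37,62.60), returning to the start.

Shape 4 is a closed polygon drawn with `<polygon>`. Its stroke #ff8800 means score at S490, F1819. After flipping Y the toolpath is (83.89,34.13) → (6.54,67.67) → (139.05,94.59) → (83.89,34.13), returning to the start.

Shape 5 is a open polyline drawn with `<polyline>`. Its stroke #ff8800 means score at S490, F1819. After flipping Y the toolpath is (36.41,37.93) → (123.15,35.75) → (14.54,34.71) → (72.16,49.58) → (94.95,83.40) → (123.37,54.83).

Shape 6 is a closed polygon drawn with `<polygon>`. Its stroke #ff8800 means score at S490, F1819. After flipping Y the toolpath is (9.32,7.91) → (45.60,64.73) → (126.43,106.98) → (37.32,99.64) → (9.32,7.91), returning to the start.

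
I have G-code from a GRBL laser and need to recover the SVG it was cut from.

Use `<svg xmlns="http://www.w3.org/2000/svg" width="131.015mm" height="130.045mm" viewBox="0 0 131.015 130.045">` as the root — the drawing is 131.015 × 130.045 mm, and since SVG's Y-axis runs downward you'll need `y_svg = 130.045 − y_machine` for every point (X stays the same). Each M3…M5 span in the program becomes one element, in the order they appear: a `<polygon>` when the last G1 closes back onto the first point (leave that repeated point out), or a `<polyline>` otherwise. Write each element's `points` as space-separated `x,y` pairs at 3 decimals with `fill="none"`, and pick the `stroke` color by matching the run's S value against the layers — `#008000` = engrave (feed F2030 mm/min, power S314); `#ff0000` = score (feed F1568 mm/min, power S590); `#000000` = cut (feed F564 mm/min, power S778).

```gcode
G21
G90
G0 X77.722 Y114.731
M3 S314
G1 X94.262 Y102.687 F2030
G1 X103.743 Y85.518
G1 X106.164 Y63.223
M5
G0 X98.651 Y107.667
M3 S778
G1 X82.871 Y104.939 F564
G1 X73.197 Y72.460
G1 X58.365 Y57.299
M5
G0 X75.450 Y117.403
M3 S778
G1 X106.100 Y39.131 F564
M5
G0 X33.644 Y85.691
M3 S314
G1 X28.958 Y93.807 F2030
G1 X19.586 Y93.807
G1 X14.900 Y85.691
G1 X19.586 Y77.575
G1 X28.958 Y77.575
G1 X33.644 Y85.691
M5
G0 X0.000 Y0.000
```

<svg xmlns="http://www.w3.org/2000/svg" width="131.015mm" height="130.045mm" viewBox="0 0 131.015 130.045">
  <polyline points="77.722,15.314 94.262,27.358 103.743,44.527 106.164,66.822" fill="none" stroke="#008000"/>
  <polyline points="98.651,22.378 82.871,25.106 73.197,57.585 58.365,72.746" fill="none" stroke="#000000"/>
  <polyline points="75.450,12.642 106.100,90.914" fill="none" stroke="#000000"/>
  <polygon points="33.644,44.354 28.958,36.238 19.586,36.238 14.900,44.354 19.586,52.470 28.958,52.470" fill="none" stroke="#008000"/>
</svg>

Machine Y-up, SVG Y-down with viewBox height 130.045, so y_svg = 130.045 − y_machine; X carries over.

Run 1: S314 ⇒ engrave layer `#008000`. The run is open, so emit a `<polyline>` with points (Y-flipped): 77.722,15.314 94.262,27.358 103.743,44.527 106.164,66.822.

Run 2: power S778 maps to stroke `#000000` (cut). The run is open, so emit a `<polyline>` with points (Y-flipped): 98.651,22.378 82.871,25.106 73.197,57.585 58.365,72.746.

Run 3: the run's S778 means `#000000` (cut). The run is open, so emit a `<polyline>` with points (Y-flipped): 75.450,12.642 106.100,90.914.

Run 4: S314 ⇒ engrave layer `#008000`. The run returns to its start, so emit a `<polygon>` with points (Y-flipped): 33.644,44.354 28.958,36.238 19.586,36.238 14.900,44.354 19.586,52.470 28.958,52.470.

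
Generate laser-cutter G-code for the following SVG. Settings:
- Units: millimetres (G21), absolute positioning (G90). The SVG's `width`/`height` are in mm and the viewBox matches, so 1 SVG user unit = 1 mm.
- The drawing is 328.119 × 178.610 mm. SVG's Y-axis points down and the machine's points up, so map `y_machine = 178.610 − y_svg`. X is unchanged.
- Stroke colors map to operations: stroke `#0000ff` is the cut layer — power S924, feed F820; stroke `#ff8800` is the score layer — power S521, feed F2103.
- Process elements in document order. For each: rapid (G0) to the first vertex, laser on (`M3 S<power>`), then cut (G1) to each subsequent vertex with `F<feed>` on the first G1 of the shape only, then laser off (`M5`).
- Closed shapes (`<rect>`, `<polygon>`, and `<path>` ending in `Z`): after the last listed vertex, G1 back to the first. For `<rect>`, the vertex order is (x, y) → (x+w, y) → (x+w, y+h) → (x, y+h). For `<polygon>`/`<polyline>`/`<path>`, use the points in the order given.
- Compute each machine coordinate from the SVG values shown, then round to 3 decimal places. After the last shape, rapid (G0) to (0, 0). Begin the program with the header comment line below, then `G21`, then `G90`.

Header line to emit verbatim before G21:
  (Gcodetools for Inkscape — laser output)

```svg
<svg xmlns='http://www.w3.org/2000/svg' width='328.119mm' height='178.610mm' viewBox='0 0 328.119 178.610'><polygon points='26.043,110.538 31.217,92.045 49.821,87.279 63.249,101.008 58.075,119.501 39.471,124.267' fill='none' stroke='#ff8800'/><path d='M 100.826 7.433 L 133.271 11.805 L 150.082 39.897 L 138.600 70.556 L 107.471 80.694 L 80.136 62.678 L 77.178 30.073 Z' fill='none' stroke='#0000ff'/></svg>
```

(Gcodetools for Inkscape — laser output)
G21
G90
G0 X26.043 Y68.072
M3 S521
G1 X31.217 Y86.565 F2103
G1 X49.821 Y91.331
G1 X63.249 Y77.602
G1 X58.075 Y59.109
G1 X39.471 Y54.343
G1 X26.043 Y68.072
M5
G0 X100.826 Y171.177
M3 S924
G1 X133.271 Y166.805 F820
G1 X150.082 Y138.713
G1 X138.600 Y108.054
G1 X107.471 Y97.916
G1 X80.136 Y115.932
G1 X77.178 Y148.537
G1 X100.826 Y171.177
M5
G0 X0.000 Y0.000

1 u = 1 mm; y_m = 178.610 − y.

[1] `<polygon>` regular polygon, #ff8800→score S521 F2103: (26.043,68.072) → (31.217,86.565) → (49.821,91.331) → (63.249,77.602) → (58.075,59.109) → (39.471,54.343) → (26.043,68.072) (closed)

[2] `<path>` regular polygon, #0000ff→cut S924 F820: (100.826,171.177) → (133.271,166.805) → (150.082,138.713) → (138.600,108.054) → (107.471,97.916) → (80.136,115.932) → (77.178,148.537) → (100.826,171.177) (closed)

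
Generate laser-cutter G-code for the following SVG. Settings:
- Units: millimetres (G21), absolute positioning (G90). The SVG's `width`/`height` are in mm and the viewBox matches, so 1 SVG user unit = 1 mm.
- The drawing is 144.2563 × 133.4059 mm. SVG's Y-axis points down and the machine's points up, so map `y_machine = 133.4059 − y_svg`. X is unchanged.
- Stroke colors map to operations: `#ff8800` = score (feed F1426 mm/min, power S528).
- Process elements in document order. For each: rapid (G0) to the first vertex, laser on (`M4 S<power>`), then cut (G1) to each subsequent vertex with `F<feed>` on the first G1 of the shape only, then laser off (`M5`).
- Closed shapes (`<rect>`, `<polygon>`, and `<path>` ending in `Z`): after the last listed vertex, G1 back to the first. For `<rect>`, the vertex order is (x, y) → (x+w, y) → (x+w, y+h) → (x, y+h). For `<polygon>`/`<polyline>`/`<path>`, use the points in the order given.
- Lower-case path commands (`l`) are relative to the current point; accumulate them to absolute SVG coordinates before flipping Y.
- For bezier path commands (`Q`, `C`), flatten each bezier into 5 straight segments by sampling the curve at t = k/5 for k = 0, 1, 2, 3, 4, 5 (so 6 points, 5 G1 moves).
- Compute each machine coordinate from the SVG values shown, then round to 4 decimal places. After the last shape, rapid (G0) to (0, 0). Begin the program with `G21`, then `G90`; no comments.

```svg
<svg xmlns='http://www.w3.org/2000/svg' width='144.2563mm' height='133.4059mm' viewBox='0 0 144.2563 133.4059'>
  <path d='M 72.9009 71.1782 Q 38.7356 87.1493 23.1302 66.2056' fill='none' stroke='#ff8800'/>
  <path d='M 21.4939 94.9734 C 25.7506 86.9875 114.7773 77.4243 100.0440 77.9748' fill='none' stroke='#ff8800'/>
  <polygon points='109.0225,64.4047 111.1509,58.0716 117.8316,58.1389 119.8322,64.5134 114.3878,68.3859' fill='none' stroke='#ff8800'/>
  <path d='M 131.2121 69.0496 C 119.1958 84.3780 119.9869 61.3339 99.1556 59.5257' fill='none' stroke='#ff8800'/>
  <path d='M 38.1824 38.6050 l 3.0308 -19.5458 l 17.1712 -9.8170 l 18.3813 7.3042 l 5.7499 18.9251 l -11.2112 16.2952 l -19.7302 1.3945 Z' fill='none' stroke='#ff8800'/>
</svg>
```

G21
G90
G0 X72.9009 Y62.2277
M4 S528
G1 X59.9772 Y57.3159 F1426
G1 X48.5382 Y55.3572
G1 X38.5841 Y56.3517
G1 X30.1148 Y60.2994
G1 X23.1302 Y67.2003
M5
G0 X21.4939 Y38.4325
M4 S528
G1 X32.7121 Y43.3198 F1426
G1 X55.2256 Y48.0245
G1 X79.9851 Y51.9853
G1 X97.9410 Y54.6413
G1 X100.0440 Y55.4311
M5
G0 X109.0225 Y69.0012
M4 S528
G1 X111.1509 Y75.3343 F1426
G1 X117.8316 Y75.2670
G1 X119.8322 Y68.8925
G1 X114.3878 Y65.0200
G1 X109.0225 Y69.0012
M5
G0 X131.2121 Y64.3563
M4 S528
G1 X125.2638 Y59.2871 F1426
G1 X120.7366 Y60.5661
G1 X115.9779 Y65.3321
G1 X109.3351 Y70.7238
G1 X99.1556 Y73.8802
M5
G0 X38.1824 Y94.8009
M4 S528
G1 X41.2132 Y114.3467 F1426
G1 X58.3844 Y124.1637
G1 X76.7657 Y116.8595
G1 X82.5156 Y97.9344
G1 X71.3044 Y81.6392
G1 X51.5742 Y80.2447
G1 X38.1824 Y94.8009
M5
G0 X0.0000 Y0.0000

1 u = 1 mm; y_m = 133.4059 − y.

[1] `<path>` quadratic bezier, #ff8800→score S528 F1426: (72.9009,62.2277) → (59.9772,57.3159) → (48.5382,55.3572) → (38.5841,56.3517) → (30.1148,60.2994) → (23.1302,67.2003)

[2] `<path>` cubic bezier, #ff8800→score S528 F1426: (21.4939,38.4325) → (32.7121,43.3198) → (55.2256,48.0245) → (79.9851,51.9853) → (97.9410,54.6413) → (100.0440,55.4311)

[3] `<polygon>` regular polygon, #ff8800→score S528 F1426: (109.0225,69.0012) → (111.1509,75.3343) → (117.8316,75.2670) → (119.8322,68.8925) → (114.3878,65.0200) → (109.0225,69.0012) (closed)

[4] `<path>` cubic bezier, #ff8800→score S528 F1426: (131.2121,64.3563) → (125.2638,59.2871) → (120.7366,60.5661) → (115.9779,65.3321) → (109.3351,70.7238) → (99.1556,73.8802)

[5] `<path>` regular polygon, #ff8800→score S528 F1426: (38.1824,94.8009) → (41.2132,114.3467) → (58.3844,124.1637) → (76.7657,116.8595) → (82.5156,97.9344) → (71.3044,81.6392) → (51.5742,80.2447) → (38.1824,94.8009) (closed)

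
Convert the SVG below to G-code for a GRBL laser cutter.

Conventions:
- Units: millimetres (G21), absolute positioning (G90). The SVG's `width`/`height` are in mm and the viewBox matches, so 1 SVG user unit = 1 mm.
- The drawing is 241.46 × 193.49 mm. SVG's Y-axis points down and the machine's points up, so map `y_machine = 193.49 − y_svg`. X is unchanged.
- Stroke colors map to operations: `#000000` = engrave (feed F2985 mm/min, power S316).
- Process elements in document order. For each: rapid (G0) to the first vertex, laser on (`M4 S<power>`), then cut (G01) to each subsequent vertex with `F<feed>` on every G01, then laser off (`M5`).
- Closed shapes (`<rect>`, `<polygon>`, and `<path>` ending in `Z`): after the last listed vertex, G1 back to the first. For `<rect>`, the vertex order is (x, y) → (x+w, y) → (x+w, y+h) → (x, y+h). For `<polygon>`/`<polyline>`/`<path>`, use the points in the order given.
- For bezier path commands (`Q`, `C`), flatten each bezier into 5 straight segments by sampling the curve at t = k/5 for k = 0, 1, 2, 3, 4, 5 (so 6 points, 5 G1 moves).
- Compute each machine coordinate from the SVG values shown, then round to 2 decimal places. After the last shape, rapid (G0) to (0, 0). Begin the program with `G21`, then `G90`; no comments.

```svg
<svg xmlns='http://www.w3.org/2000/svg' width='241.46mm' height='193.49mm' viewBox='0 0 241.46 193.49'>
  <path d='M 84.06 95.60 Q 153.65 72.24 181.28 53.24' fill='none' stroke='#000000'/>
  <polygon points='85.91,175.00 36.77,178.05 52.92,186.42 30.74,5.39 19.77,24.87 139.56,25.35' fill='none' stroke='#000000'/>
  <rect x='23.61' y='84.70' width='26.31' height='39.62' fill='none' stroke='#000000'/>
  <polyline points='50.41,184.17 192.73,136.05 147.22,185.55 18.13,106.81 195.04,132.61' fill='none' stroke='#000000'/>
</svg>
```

viewBox `0 0 241.46 193.49` with mm width/height → 1 unit = 1 mm. Flip: y_m = 193.49 − y_svg.

**Shape 1** — `<path>` quadratic bezier, stroke `#000000` → engrave (S316, F2985). Control points (SVG): P0=(84.06,95.60), P1=(153.65,72.24), P2=(181.28,53.24); sampled at t=k/5. Machine vertices: (84.06,97.89) → (110.22,107.06) → (133.02,115.88) → (152.46,124.35) → (168.55,132.48) → (181.28,140.25). Open path.

**Shape 2** — `<polygon>` closed polygon, stroke `#000000` → engrave (S316, F2985). Machine vertices: (85.91,18.49) → (36.77,15.44) → (52.92,7.07) → (30.74,188.10) → (19.77,168.62) → (139.56,168.14) → (85.91,18.49). Closed: final G1 returns to the first vertex.

**Shape 3** — `<rect>` rectangle, stroke `#000000` → engrave (S316, F2985). Machine vertices: (23.61,108.79) → (49.92,108.79) → (49.92,69.17) → (23.61,69.17) → (23.61,108.79). Closed: final G1 returns to the first vertex.

**Shape 4** — `<polyline>` open polyline, stroke `#000000` → engrave (S316, F2985). Machine vertices: (50.41,9.32) → (192.73,57.44) → (147.22,7.94) → (18.13,86.68) → (195.04,60.88). Open path.

G21
G90
G0 X84.06 Y97.89
M4 S316
G01 X110.22 Y107.06 F2985
G01 X133.02 Y115.88 F2985
G01 X152.46 Y124.35 F2985
G01 X168.55 Y132.48 F2985
G01 X181.28 Y140.25 F2985
M5
G0 X85.91 Y18.49
M4 S316
G01 X36.77 Y15.44 F2985
G01 X52.92 Y7.07 F2985
G01 X30.74 Y188.10 F2985
G01 X19.77 Y168.62 F2985
G01 X139.56 Y168.14 F2985
G01 X85.91 Y18.49 F2985
M5
G0 X23.61 Y108.79
M4 S316
G01 X49.92 Y108.79 F2985
G01 X49.92 Y69.17 F2985
G01 X23.61 Y69.17 F2985
G01 X23.61 Y108.79 F2985
M5
G0 X50.41 Y9.32
M4 S316
G01 X192.73 Y57.44 F2985
G01 X147.22 Y7.94 F2985
G01 X18.13 Y86.68 F2985
G01 X195.04 Y60.88 F2985
M5
G0 X0.00 Y0.00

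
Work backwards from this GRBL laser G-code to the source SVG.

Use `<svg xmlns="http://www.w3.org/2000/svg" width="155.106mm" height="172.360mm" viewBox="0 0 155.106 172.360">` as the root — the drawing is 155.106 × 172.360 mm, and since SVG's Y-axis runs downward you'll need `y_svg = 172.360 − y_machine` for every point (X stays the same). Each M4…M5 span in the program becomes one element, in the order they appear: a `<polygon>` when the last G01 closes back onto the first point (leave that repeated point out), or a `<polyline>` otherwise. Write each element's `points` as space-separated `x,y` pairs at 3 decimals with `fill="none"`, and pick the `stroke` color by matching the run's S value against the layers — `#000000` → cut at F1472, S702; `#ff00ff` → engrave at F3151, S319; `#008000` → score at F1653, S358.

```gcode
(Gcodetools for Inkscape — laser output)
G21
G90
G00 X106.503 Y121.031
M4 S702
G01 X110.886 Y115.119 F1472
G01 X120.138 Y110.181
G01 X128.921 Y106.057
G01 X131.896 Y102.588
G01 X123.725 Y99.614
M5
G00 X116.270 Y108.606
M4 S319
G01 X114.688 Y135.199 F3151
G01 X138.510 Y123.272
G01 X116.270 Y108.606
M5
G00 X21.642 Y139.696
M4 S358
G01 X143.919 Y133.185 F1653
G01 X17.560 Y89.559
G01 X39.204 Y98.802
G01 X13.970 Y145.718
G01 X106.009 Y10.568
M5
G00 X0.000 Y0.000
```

Machine Y-up, SVG Y-down with viewBox height 172.360, so y_svg = 172.360 − y_machine; X carries over.

Run 1: the run's S702 means `#000000` (cut). The run is open, so emit a `<polyline>` with points (Y-flipped): 106.503,51.329 110.886,57.241 120.138,62.179 128.921,66.303 131.896,69.772 123.725,72.746.

Run 2: power S319 maps to stroke `#ff00ff` (engrave). The run returns to its start, so emit a `<polygon>` with points (Y-flipped): 116.270,63.754 114.688,37.161 138.510,49.088.

Run 3: S358 ⇒ score layer `#008000`. The run is open, so emit a `<polyline>` with points (Y-flipped): 21.642,32.664 143.919,39.175 17.560,82.801 39.204,73.558 13.970,26.642 106.009,161.792.

<svg xmlns="http://www.w3.org/2000/svg" width="155.106mm" height="172.360mm" viewBox="0 0 155.106 172.360">
  <polyline points="106.503,51.329 110.886,57.241 120.138,62.179 128.921,66.303 131.896,69.772 123.725,72.746" fill="none" stroke="#000000"/>
  <polygon points="116.270,63.754 114.688,37.161 138.510,49.088" fill="none" stroke="#ff00ff"/>
  <polyline points="21.642,32.664 143.919,39.175 17.560,82.801 39.204,73.558 13.970,26.642 106.009,161.792" fill="none" stroke="#008000"/>
</svg>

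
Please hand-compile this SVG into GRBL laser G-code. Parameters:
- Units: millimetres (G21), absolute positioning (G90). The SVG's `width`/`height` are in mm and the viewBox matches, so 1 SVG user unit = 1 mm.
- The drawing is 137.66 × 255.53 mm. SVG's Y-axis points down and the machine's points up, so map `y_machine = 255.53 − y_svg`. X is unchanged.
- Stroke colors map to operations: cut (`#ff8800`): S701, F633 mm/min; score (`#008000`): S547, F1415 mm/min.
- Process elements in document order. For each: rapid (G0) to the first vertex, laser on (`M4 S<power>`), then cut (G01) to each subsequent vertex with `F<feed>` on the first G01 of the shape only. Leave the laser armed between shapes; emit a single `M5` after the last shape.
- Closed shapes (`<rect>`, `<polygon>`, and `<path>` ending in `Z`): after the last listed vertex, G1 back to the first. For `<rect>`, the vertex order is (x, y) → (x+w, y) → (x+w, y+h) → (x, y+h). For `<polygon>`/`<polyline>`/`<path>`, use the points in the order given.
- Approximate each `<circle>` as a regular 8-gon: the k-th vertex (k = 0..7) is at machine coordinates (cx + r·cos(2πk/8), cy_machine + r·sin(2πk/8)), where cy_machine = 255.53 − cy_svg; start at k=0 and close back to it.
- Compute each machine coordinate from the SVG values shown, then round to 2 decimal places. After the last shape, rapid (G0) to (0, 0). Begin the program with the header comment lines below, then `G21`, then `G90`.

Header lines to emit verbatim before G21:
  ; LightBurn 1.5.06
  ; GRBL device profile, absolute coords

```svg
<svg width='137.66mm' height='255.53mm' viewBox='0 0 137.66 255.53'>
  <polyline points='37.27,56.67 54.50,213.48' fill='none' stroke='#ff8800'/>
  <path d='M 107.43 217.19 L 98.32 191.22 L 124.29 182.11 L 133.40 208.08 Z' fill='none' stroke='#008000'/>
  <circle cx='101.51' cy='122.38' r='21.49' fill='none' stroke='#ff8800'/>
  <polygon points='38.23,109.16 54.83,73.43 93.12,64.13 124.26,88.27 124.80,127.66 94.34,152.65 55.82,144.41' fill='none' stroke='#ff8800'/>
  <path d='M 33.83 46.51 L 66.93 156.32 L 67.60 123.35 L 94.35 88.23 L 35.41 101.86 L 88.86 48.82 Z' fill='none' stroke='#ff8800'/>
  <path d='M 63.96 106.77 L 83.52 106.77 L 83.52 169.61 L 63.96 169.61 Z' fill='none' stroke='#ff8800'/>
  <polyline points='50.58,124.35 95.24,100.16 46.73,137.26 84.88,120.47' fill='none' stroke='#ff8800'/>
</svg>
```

Since the viewBox matches the mm dimensions, user units are millimetres directly. The only transform is the Y-flip y_m = 255.53 − y_svg.

Shape 1 is a line segment drawn with `<polyline>`. Its stroke #ff8800 means cut at S701, F633. After flipping Y the toolpath is (37.27,198.86) → (54.50,42.05).

Shape 2 is a regular polygon drawn with `<path>`. Its stroke #008000 means score at S547, F1415. After flipping Y the toolpath is (107.43,38.34) → (98.32,64.31) → (124.29,73.42) → (133.40,47.45) → (107.43,38.34), returning to the start.

Shape 3 is a circle drawn with `<circle>`. Its stroke #ff8800 means cut at S701, F633. After flipping Y the toolpath is (123.00,133.15) → (116.71,148.35) → (101.51,154.64) → (86.31,148.35) → (80.02,133.15) → (86.31,117.95) → (101.51,111.66) → (116.71,117.95) → (123.00,133.15), returning to the start.

Shape 4 is a regular polygon drawn with `<polygon>`. Its stroke #ff8800 means cut at S701, F633. After flipping Y the toolpath is (38.23,146.37) → (54.83,182.10) → (93.12,191.40) → (124.26,167.26) → (124.80,127.87) → (94.34,102.88) → (55.82,111.12) → (38.23,146.37), returning to the start.

Shape 5 is a closed polygon drawn with `<path>`. Its stroke #ff8800 means cut at S701, F633. After flipping Y the toolpath is (33.83,209.02) → (66.93,99.21) → (67.60,132.18) → (94.35,167.30) → (35.41,153.67) → (88.86,206.71) → (33.83,209.02), returning to the start.

Shape 6 is a rectangle drawn with `<path>`. Its stroke #ff8800 means cut at S701, F633. After flipping Y the toolpath is (63.96,148.76) → (83.52,148.76) → (83.52,85.92) → (63.96,85.92) → (63.96,148.76), returning to the start.

Shape 7 is a open polyline drawn with `<polyline>`. Its stroke #ff8800 means cut at S701, F633. After flipping Y the toolpath is (50.58,131.18) → (95.24,155.37) → (46.73,118.27) → (84.88,135.06).

; LightBurn 1.5.06
; GRBL device profile, absolute coords
G21
G90
G0 X37.27 Y198.86
M4 S701
G01 X54.50 Y42.05 F633
G0 X107.43 Y38.34
M4 S547
G01 X98.32 Y64.31 F1415
G01 X124.29 Y73.42
G01 X133.40 Y47.45
G01 X107.43 Y38.34
G0 X123.00 Y133.15
M4 S701
G01 X116.71 Y148.35 F633
G01 X101.51 Y154.64
G01 X86.31 Y148.35
G01 X80.02 Y133.15
G01 X86.31 Y117.95
G01 X101.51 Y111.66
G01 X116.71 Y117.95
G01 X123.00 Y133.15
G0 X38.23 Y146.37
M4 S701
G01 X54.83 Y182.10 F633
G01 X93.12 Y191.40
G01 X124.26 Y167.26
G01 X124.80 Y127.87
G01 X94.34 Y102.88
G01 X55.82 Y111.12
G01 X38.23 Y146.37
G0 X33.83 Y209.02
M4 S701
G01 X66.93 Y99.21 F633
G01 X67.60 Y132.18
G01 X94.35 Y167.30
G01 X35.41 Y153.67
G01 X88.86 Y206.71
G01 X33.83 Y209.02
G0 X63.96 Y148.76
M4 S701
G01 X83.52 Y148.76 F633
G01 X83.52 Y85.92
G01 X63.96 Y85.92
G01 X63.96 Y148.76
G0 X50.58 Y131.18
M4 S701
G01 X95.24 Y155.37 F633
G01 X46.73 Y118.27
G01 X84.88 Y135.06
M5
G0 X0.00 Y0.00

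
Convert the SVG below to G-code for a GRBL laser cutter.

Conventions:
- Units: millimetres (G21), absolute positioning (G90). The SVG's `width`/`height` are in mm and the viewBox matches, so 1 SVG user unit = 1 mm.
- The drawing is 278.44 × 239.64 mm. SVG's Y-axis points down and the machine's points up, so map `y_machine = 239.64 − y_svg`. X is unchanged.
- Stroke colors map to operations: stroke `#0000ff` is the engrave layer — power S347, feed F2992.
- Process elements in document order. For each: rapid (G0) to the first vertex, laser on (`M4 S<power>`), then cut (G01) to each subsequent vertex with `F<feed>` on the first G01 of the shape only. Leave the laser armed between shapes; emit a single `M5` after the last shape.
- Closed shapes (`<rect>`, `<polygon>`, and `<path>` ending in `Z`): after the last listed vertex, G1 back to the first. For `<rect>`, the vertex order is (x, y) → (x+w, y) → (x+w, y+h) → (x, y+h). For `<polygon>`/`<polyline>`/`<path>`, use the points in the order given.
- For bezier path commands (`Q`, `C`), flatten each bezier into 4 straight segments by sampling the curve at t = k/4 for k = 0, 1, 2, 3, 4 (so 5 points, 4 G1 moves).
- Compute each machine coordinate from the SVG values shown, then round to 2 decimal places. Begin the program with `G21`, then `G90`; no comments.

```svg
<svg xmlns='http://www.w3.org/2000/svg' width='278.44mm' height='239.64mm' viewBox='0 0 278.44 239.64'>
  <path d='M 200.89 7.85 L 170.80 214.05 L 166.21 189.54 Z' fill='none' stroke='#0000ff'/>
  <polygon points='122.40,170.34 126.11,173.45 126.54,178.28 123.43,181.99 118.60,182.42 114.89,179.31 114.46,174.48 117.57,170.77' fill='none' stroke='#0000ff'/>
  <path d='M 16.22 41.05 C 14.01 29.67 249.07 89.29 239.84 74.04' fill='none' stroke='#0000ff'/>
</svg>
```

Since the viewBox matches the mm dimensions, user units are millimetres directly. The only transform is the Y-flip y_m = 239.64 − y_svg.

Shape 1 is a closed polygon drawn with `<path>`. Its stroke #0000ff means engrave at S347, F2992. After flipping Y the toolpath is (200.89,231.79) → (170.80,25.59) → (166.21,50.10) → (200.89,231.79), returning to the start.

Shape 2 is a regular polygon drawn with `<polygon>`. Its stroke #0000ff means engrave at S347, F2992. After flipping Y the toolpath is (122.40,69.30) → (126.11,66.19) → (126.54,61.36) → (123.43,57.65) → (118.60,57.22) → (114.89,60.33) → (114.46,65.16) → (117.57,68.87) → (122.40,69.30), returning to the start.

Shape 3 is a cubic bezier drawn with `<path>`. Its stroke #0000ff means engrave at S347, F2992. After flipping Y the toolpath is (16.22,198.59) → (51.53,196.09) → (130.66,180.64) → (208.48,165.92) → (239.84,165.60).

G21
G90
G0 X200.89 Y231.79
M4 S347
G01 X170.80 Y25.59 F2992
G01 X166.21 Y50.10
G01 X200.89 Y231.79
G0 X122.40 Y69.30
M4 S347
G01 X126.11 Y66.19 F2992
G01 X126.54 Y61.36
G01 X123.43 Y57.65
G01 X118.60 Y57.22
G01 X114.89 Y60.33
G01 X114.46 Y65.16
G01 X117.57 Y68.87
G01 X122.40 Y69.30
G0 X16.22 Y198.59
M4 S347
G01 X51.53 Y196.09 F2992
G01 X130.66 Y180.64
G01 X208.48 Y165.92
G01 X239.84 Y165.60
M5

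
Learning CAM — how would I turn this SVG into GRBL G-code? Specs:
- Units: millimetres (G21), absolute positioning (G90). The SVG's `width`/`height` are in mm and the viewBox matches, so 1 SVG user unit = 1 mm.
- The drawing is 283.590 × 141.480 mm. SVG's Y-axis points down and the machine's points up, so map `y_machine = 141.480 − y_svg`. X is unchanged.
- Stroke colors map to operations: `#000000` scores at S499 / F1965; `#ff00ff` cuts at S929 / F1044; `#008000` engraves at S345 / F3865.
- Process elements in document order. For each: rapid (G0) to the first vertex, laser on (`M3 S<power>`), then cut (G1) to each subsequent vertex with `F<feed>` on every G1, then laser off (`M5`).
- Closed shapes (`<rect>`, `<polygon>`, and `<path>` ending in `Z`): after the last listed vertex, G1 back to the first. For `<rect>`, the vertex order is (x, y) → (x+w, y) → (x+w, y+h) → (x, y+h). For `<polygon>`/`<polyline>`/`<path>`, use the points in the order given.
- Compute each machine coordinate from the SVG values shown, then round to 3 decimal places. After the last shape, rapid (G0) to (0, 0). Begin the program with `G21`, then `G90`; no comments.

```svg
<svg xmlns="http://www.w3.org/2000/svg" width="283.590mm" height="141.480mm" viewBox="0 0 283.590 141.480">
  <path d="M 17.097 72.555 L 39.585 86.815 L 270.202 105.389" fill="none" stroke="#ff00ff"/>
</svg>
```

G21
G90
G0 X17.097 Y68.925
M3 S929
G1 X39.585 Y54.665 F1044
G1 X270.202 Y36.091 F1044
M5
G0 X0.000 Y0.000

Since the viewBox matches the mm dimensions, user units are millimetres directly. The only transform is the Y-flip y_m = 141.480 − y_svg.

Shape 1 is a open polyline drawn with `<path>`. Its stroke #ff00ff means cut at S929, F1044. After flipping Y the toolpath is (17.097,68.925) → (39.585,54.665) → (270.202,36.091).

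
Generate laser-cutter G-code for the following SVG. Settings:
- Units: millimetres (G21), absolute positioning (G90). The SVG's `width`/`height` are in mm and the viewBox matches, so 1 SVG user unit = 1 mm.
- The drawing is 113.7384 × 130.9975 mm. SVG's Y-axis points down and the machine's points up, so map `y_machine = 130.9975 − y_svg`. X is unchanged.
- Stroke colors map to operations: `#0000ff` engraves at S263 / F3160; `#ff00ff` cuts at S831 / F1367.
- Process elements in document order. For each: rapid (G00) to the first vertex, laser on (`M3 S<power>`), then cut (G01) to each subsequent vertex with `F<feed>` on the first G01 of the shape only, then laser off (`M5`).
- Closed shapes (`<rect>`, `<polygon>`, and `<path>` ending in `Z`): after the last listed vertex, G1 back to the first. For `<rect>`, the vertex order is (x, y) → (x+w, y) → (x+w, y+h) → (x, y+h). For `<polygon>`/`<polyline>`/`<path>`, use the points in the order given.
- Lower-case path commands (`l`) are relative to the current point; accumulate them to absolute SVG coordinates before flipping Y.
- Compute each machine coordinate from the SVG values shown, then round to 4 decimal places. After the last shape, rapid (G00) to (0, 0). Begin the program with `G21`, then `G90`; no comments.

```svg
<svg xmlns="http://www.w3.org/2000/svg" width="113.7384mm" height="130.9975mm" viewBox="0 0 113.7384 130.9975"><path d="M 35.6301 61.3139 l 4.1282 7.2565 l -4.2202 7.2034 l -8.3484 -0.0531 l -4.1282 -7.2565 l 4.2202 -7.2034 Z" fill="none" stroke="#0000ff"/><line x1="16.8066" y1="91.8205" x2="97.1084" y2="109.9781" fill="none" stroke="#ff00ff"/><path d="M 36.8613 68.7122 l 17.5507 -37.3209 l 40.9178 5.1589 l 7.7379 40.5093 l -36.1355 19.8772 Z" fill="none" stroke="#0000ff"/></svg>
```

G21
G90
G00 X35.6301 Y69.6836
M3 S263
G01 X39.7583 Y62.4271 F3160
G01 X35.5381 Y55.2237
G01 X27.1897 Y55.2768
G01 X23.0615 Y62.5333
G01 X27.2817 Y69.7367
G01 X35.6301 Y69.6836
M5
G00 X16.8066 Y39.1770
M3 S831
G01 X97.1084 Y21.0194 F1367
M5
G00 X36.8613 Y62.2853
M3 S263
G01 X54.4120 Y99.6062 F3160
G01 X95.3298 Y94.4473
G01 X103.0677 Y53.9380
G01 X66.9322 Y34.0608
G01 X36.8613 Y62.2853
M5
G00 X0.0000 Y0.0000

1 u = 1 mm; y_m = 130.9975 − y.

[1] `<path>` regular polygon, #0000ff→engrave S263 F3160: (35.6301,69.6836) → (39.7583,62.4271) → (35.5381,55.2237) → (27.1897,55.2768) → (23.0615,62.5333) → (27.2817,69.7367) → (35.6301,69.6836) (closed)

[2] `<line>` line segment, #ff00ff→cut S831 F1367: (16.8066,39.1770) → (97.1084,21.0194)

[3] `<path>` regular polygon, #0000ff→engrave S263 F3160: (36.8613,62.2853) → (54.4120,99.6062) → (95.3298,94.4473) → (103.0677,53.9380) → (66.9322,34.0608) → (36.8613,62.2853) (closed)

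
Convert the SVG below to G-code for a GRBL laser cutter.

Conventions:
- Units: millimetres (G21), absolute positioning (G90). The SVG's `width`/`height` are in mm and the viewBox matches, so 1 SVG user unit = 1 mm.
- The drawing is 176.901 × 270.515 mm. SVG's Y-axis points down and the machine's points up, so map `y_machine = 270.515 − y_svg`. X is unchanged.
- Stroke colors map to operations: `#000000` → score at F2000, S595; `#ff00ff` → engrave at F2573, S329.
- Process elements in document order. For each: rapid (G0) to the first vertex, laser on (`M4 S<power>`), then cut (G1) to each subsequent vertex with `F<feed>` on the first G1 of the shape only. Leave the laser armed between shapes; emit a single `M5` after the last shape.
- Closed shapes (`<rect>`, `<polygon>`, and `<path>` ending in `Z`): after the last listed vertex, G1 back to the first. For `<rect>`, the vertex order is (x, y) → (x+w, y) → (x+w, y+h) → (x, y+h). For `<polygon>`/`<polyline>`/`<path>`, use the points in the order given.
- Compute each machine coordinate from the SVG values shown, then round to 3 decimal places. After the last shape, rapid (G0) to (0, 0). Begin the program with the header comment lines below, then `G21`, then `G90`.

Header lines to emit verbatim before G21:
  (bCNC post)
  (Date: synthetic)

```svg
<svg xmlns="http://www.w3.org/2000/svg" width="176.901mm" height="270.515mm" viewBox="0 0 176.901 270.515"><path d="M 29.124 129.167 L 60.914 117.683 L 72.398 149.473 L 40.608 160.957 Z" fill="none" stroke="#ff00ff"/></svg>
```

(bCNC post)
(Date: synthetic)
G21
G90
G0 X29.124 Y141.348
M4 S329
G1 X60.914 Y152.832 F2573
G1 X72.398 Y121.042
G1 X40.608 Y109.558
G1 X29.124 Y141.348
M5
G0 X0.000 Y0.000

viewBox `0 0 176.901 270.515` with mm width/height → 1 unit = 1 mm. Flip: y_m = 270.515 − y_svg.

**Shape 1** — `<path>` regular polygon, stroke `#ff00ff` → engrave (S329, F2573). Machine vertices: (29.124,141.348) → (60.914,152.832) → (72.398,121.042) → (40.608,109.558) → (29.124,141.348). Closed: final G1 returns to the first vertex.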